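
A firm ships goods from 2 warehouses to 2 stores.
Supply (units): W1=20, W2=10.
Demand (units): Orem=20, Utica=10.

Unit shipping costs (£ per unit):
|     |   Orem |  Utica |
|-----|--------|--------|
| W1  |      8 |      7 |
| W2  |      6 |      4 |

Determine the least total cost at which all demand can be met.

200

A cheapest plan:
  W1 to Orem: 20 × £8 = £160
  W2 to Utica: 10 × £4 = £40
Total = 160 + 40 = £200.
(Supply check: W1 ships 20; W2 ships 10.)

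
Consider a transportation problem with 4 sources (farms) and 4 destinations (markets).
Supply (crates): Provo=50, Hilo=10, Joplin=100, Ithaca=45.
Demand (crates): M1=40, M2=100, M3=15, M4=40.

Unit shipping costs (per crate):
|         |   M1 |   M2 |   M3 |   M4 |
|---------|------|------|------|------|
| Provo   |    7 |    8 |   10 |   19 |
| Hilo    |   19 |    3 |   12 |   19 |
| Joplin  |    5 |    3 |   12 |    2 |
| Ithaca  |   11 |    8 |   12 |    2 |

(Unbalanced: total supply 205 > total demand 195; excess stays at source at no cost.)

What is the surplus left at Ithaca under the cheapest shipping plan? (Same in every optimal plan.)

Minimum-cost shipments:
  Provo→M1: 30 × 7 = 210
  Provo→M3: 15 × 10 = 150
  Hilo→M2: 10 × 3 = 30
  Joplin→M1: 10 × 5 = 50
  Joplin→M2: 90 × 3 = 270
  Ithaca→M4: 40 × 2 = 80
Total cost = 790.
Ithaca ships 40 of its 45, leaving 5.

5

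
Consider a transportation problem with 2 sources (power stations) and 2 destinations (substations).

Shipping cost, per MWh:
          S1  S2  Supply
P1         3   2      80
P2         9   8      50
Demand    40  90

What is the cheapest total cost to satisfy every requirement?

600

One minimum-cost allocation:
  P1→S2: 80 × 2 = 160
  P2→S1: 40 × 9 = 360
  P2→S2: 10 × 8 = 80
Total = 160 + 360 + 80 = 600.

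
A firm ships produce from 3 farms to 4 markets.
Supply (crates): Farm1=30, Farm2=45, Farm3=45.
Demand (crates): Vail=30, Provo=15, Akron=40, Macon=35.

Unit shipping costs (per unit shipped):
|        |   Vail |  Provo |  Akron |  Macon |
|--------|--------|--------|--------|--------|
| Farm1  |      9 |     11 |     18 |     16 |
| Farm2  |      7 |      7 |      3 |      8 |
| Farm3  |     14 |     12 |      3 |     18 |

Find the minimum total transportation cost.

Optimal allocation:
  Farm1 to Vail: 30 × 9 = 270
  Farm2 to Provo: 10 × 7 = 70
  Farm2 to Macon: 35 × 8 = 280
  Farm3 to Provo: 5 × 12 = 60
  Farm3 to Akron: 40 × 3 = 120
Total = 270 + 70 + 280 + 60 + 120 = 800.

800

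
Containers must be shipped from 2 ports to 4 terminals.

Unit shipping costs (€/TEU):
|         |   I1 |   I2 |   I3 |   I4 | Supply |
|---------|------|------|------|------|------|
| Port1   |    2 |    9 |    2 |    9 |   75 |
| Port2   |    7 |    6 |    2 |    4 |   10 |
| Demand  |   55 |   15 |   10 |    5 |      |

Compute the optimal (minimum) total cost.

A cheapest plan:
  Port1–I1: 55 × €2 = €110
  Port1–I2: 10 × €9 = €90
  Port1–I3: 10 × €2 = €20
  Port2–I2: 5 × €6 = €30
  Port2–I4: 5 × €4 = €20
Total = 110 + 90 + 20 + 30 + 20 = €270.

270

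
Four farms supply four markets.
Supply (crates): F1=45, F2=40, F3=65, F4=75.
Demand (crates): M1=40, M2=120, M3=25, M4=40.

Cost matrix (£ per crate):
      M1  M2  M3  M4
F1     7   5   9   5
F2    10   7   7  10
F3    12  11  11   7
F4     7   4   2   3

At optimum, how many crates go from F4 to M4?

Solving gives:
  F1->M1: 15 × £7 = £105
  F1->M2: 30 × £5 = £150
  F2->M2: 40 × £7 = £280
  F3->M1: 25 × £12 = £300
  F3->M4: 40 × £7 = £280
  F4->M2: 50 × £4 = £200
  F4->M3: 25 × £2 = £50
Total cost = £1365.
The route F4→M4 is not used.

0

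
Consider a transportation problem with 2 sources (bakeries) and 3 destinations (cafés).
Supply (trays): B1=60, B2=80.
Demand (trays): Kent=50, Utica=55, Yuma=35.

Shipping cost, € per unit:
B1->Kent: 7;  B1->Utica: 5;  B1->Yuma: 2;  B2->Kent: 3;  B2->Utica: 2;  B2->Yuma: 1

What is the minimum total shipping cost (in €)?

405

Optimal allocation:
  B1–Utica: 25 × €5 = €125
  B1–Yuma: 35 × €2 = €70
  B2–Kent: 50 × €3 = €150
  B2–Utica: 30 × €2 = €60
Total = 125 + 70 + 150 + 60 = €405.
(Supply check: B1 ships 60; B2 ships 80.)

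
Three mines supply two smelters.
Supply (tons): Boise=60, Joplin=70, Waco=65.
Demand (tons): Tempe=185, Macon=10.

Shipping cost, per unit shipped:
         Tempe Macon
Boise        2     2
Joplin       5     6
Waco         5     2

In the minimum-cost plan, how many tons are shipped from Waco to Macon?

Solving gives:
  Boise–Tempe: 60 tons
  Joplin–Tempe: 70 tons
  Waco–Tempe: 55 tons
  Waco–Macon: 10 tons
Total cost = 765.
So Waco→Macon carries 10 tons.

10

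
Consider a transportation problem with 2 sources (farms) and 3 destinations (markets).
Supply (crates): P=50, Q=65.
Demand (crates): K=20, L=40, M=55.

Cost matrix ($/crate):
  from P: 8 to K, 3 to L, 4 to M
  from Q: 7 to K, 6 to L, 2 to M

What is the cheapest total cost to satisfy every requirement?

Optimal allocation:
  P→K: 10 × $8 = $80
  P→L: 40 × $3 = $120
  Q→K: 10 × $7 = $70
  Q→M: 55 × $2 = $110
Total = 80 + 120 + 70 + 110 = $380.

380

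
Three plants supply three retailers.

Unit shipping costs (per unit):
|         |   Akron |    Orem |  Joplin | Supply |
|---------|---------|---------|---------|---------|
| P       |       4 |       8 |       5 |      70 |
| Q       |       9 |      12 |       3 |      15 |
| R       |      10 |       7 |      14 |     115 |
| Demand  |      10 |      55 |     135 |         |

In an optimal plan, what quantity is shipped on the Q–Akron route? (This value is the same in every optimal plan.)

0

Solving gives:
  P→Joplin: 70 units
  Q→Joplin: 15 units
  R→Akron: 10 units
  R→Orem: 55 units
  R→Joplin: 50 units
Total cost = 1580.
The route Q→Akron is not used.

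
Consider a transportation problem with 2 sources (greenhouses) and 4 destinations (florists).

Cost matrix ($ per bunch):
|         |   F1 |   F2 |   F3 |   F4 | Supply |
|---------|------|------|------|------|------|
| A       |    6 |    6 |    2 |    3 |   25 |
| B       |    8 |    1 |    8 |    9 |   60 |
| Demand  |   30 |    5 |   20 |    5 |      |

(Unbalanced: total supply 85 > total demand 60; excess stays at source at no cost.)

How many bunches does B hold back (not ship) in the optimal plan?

25

Minimum-cost shipments:
  A to F3: 20 × $2 = $40
  A to F4: 5 × $3 = $15
  B to F1: 30 × $8 = $240
  B to F2: 5 × $1 = $5
Total cost = $300.
B ships 35 of its 60, leaving 25.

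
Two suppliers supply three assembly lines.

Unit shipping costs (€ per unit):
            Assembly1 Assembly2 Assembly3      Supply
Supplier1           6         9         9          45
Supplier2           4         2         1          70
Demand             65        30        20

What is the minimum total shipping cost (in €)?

Optimal allocation:
  Supplier1→Assembly1: 45 × €6 = €270
  Supplier2→Assembly1: 20 × €4 = €80
  Supplier2→Assembly2: 30 × €2 = €60
  Supplier2→Assembly3: 20 × €1 = €20
Total = 270 + 80 + 60 + 20 = €430.
(Supply check: Supplier1 ships 45; Supplier2 ships 70.)

430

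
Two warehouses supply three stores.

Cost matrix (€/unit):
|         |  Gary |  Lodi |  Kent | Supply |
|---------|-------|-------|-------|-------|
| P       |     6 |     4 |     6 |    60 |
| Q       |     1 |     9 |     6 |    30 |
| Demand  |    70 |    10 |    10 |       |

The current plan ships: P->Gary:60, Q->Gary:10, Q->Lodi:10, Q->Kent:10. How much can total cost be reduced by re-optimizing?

150

Current plan cost = 60·6 + 10·1 + 10·9 + 10·6 = €520.
Optimal plan:
  P to Gary: 40 × €6 = €240
  P to Lodi: 10 × €4 = €40
  P to Kent: 10 × €6 = €60
  Q to Gary: 30 × €1 = €30
Optimal cost = €370.
Saving = 520 − 370 = €150.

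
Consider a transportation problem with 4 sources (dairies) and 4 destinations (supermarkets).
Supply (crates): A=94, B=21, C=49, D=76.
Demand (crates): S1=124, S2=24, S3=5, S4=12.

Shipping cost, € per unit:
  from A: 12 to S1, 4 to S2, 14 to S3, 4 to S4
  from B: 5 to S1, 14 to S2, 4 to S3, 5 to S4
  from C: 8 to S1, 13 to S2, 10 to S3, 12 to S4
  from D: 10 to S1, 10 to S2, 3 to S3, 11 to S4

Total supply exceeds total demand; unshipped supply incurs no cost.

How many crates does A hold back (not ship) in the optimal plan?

Minimum-cost shipments:
  A–S2: 24 crates
  A–S4: 12 crates
  B–S1: 21 crates
  C–S1: 49 crates
  D–S1: 54 crates
  D–S3: 5 crates
Total cost = €1196.
A ships 36 of its 94, leaving 58.

58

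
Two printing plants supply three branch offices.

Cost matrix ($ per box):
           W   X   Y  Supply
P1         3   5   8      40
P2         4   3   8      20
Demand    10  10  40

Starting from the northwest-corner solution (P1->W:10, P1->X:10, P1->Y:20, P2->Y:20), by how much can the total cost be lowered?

Current plan cost = 10·3 + 10·5 + 20·8 + 20·8 = $400.
Optimal plan:
  P1→W: 10 × $3 = $30
  P1→Y: 30 × $8 = $240
  P2→X: 10 × $3 = $30
  P2→Y: 10 × $8 = $80
Optimal cost = $380.
Saving = 400 − 380 = $20.

20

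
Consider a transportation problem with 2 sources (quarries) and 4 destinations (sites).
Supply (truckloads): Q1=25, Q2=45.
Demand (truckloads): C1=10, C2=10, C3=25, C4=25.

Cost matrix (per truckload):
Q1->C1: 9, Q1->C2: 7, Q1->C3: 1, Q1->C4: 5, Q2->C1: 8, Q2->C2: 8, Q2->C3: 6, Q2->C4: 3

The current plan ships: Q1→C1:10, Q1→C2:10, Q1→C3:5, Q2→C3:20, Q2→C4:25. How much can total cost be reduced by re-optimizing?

100

Current plan cost = 10·9 + 10·7 + 5·1 + 20·6 + 25·3 = 360.
Optimal plan:
  Q1→C3: 25 × 1 = 25
  Q2→C1: 10 × 8 = 80
  Q2→C2: 10 × 8 = 80
  Q2→C4: 25 × 3 = 75
Optimal cost = 260.
Saving = 360 − 260 = 100.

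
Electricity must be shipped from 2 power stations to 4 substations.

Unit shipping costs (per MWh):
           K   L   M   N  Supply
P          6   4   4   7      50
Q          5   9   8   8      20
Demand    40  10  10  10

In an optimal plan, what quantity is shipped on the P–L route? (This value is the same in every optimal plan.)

The minimum-cost plan:
  P–K: 20 MWh
  P–L: 10 MWh
  P–M: 10 MWh
  P–N: 10 MWh
  Q–K: 20 MWh
Total cost = 370.
So P→L carries 10 MWh.

10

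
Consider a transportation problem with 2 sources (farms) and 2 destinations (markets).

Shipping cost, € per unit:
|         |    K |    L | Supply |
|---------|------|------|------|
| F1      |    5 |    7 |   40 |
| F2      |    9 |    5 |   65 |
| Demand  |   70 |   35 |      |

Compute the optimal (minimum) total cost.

645

One minimum-cost allocation:
  F1→K: 40 × €5 = €200
  F2→K: 30 × €9 = €270
  F2→L: 35 × €5 = €175
Total = 200 + 270 + 175 = €645.
(Supply check: F1 ships 40; F2 ships 65.)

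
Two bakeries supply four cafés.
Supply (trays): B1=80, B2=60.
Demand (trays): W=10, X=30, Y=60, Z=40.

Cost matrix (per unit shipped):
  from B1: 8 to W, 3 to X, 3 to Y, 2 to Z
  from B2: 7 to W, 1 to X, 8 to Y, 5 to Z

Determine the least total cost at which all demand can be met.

420

Optimal allocation:
  B1→Y: 60 × 3 = 180
  B1→Z: 20 × 2 = 40
  B2→W: 10 × 7 = 70
  B2→X: 30 × 1 = 30
  B2→Z: 20 × 5 = 100
Total = 180 + 40 + 70 + 30 + 100 = 420.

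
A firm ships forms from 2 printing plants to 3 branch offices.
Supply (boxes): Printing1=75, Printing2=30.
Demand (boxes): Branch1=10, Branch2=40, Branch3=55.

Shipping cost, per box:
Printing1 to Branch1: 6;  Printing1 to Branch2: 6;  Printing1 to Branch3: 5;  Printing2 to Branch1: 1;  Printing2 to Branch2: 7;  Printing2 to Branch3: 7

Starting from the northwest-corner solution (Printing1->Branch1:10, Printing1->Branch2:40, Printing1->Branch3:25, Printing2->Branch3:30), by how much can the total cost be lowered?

Current plan cost = 10·6 + 40·6 + 25·5 + 30·7 = 635.
Optimal plan:
  Printing1 to Branch2: 20 × 6 = 120
  Printing1 to Branch3: 55 × 5 = 275
  Printing2 to Branch1: 10 × 1 = 10
  Printing2 to Branch2: 20 × 7 = 140
Optimal cost = 545.
Saving = 635 − 545 = 90.

90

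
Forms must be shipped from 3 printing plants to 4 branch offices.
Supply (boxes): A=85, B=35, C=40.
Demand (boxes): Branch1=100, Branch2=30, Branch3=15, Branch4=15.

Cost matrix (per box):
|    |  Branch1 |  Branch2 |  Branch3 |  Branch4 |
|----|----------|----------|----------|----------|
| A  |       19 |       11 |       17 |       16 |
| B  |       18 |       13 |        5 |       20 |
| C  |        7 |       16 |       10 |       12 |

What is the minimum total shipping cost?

Optimal allocation:
  A–Branch1: 40 × 19 = 760
  A–Branch2: 30 × 11 = 330
  A–Branch4: 15 × 16 = 240
  B–Branch1: 20 × 18 = 360
  B–Branch3: 15 × 5 = 75
  C–Branch1: 40 × 7 = 280
Total = 760 + 330 + 240 + 360 + 75 + 280 = 2045.
(Supply check: A ships 85; B ships 35; C ships 40.)

2045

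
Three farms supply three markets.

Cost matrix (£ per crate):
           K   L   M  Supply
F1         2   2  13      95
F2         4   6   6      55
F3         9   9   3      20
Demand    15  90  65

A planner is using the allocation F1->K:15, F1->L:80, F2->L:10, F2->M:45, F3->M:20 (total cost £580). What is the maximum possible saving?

20

Current plan cost = 15·2 + 80·2 + 10·6 + 45·6 + 20·3 = £580.
Optimal plan:
  F1–K: 5 × £2 = £10
  F1–L: 90 × £2 = £180
  F2–K: 10 × £4 = £40
  F2–M: 45 × £6 = £270
  F3–M: 20 × £3 = £60
Optimal cost = £560.
Saving = 580 − 560 = £20.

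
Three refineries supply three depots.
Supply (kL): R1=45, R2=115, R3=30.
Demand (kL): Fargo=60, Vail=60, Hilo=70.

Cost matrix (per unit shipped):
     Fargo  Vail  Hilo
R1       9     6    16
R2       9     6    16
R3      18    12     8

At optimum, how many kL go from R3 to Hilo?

30

Optimal shipments:
  R1->Vail: 5 × 6 = 30
  R1->Hilo: 40 × 16 = 640
  R2->Fargo: 60 × 9 = 540
  R2->Vail: 55 × 6 = 330
  R3->Hilo: 30 × 8 = 240
Total cost = 1780.
So R3→Hilo carries 30 kL.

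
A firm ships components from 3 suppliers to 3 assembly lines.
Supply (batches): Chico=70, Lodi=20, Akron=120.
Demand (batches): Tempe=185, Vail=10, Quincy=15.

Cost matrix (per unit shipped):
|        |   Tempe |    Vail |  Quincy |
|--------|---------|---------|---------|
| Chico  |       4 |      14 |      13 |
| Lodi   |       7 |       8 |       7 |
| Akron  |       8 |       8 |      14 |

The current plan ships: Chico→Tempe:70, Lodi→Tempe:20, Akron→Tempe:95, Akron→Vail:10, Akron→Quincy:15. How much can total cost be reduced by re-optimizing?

90

Current plan cost = 70·4 + 20·7 + 95·8 + 10·8 + 15·14 = 1470.
Optimal plan:
  Chico to Tempe: 70 × 4 = 280
  Lodi to Tempe: 5 × 7 = 35
  Lodi to Quincy: 15 × 7 = 105
  Akron to Tempe: 110 × 8 = 880
  Akron to Vail: 10 × 8 = 80
Optimal cost = 1380.
Saving = 1470 − 1380 = 90.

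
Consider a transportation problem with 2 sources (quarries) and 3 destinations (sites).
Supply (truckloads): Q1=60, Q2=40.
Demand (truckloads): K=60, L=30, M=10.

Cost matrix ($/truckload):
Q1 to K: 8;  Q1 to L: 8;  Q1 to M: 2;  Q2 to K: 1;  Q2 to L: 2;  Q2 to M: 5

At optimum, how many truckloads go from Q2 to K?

40

Optimal shipments:
  Q1 to K: 20 × $8 = $160
  Q1 to L: 30 × $8 = $240
  Q1 to M: 10 × $2 = $20
  Q2 to K: 40 × $1 = $40
Total cost = $460.
So Q2→K carries 40 truckloads.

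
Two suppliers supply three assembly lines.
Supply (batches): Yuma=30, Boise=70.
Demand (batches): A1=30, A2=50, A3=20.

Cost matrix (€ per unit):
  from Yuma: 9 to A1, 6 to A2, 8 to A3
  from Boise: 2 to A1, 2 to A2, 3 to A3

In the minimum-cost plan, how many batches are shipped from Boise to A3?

20

The minimum-cost plan:
  Yuma->A2: 30 × €6 = €180
  Boise->A1: 30 × €2 = €60
  Boise->A2: 20 × €2 = €40
  Boise->A3: 20 × €3 = €60
Total cost = €340.
So Boise→A3 carries 20 batches.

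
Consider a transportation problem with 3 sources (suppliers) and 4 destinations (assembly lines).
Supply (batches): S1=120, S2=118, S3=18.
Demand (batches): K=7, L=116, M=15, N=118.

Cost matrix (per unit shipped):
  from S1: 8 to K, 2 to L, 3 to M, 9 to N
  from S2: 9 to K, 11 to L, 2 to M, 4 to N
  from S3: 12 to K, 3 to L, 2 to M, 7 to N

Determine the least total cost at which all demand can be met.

An optimal shipping plan:
  S1 to K: 7 batches
  S1 to L: 113 batches
  S2 to N: 118 batches
  S3 to L: 3 batches
  S3 to M: 15 batches
Total cost = 793.
(Supply check: S1 ships 120; S2 ships 118; S3 ships 18.)

793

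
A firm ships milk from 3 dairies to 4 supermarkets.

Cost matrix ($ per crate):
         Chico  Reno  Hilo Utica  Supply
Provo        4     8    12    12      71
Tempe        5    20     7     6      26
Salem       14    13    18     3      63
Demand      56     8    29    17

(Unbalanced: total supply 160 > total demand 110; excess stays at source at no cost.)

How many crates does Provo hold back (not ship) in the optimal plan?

An optimal plan:
  Provo–Chico: 56 × $4 = $224
  Provo–Reno: 8 × $8 = $64
  Provo–Hilo: 3 × $12 = $36
  Tempe–Hilo: 26 × $7 = $182
  Salem–Utica: 17 × $3 = $51
Total cost = $557.
Provo ships 67 of its 71, leaving 4.

4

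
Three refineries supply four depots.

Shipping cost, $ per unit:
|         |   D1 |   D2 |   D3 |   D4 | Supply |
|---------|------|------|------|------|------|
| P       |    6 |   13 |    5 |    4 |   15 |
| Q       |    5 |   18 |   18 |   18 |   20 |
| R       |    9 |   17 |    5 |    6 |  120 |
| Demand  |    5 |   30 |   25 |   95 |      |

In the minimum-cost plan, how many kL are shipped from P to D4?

0

Solving gives:
  P–D2: 15 kL
  Q–D1: 5 kL
  Q–D2: 15 kL
  R–D3: 25 kL
  R–D4: 95 kL
Total cost = $1185.
The route P→D4 is not used.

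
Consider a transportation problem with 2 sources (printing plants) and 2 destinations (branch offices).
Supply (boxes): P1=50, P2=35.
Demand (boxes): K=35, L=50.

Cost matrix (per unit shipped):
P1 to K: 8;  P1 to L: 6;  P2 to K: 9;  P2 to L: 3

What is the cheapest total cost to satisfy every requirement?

475

One minimum-cost allocation:
  P1->K: 35 × 8 = 280
  P1->L: 15 × 6 = 90
  P2->L: 35 × 3 = 105
Total = 280 + 90 + 105 = 475.
(Supply check: P1 ships 50; P2 ships 35.)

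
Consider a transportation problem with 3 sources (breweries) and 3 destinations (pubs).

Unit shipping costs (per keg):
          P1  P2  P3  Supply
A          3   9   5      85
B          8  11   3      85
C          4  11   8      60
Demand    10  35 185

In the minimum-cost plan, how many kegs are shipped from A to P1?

0

Optimal shipments:
  A–P3: 85 × 5 = 425
  B–P3: 85 × 3 = 255
  C–P1: 10 × 4 = 40
  C–P2: 35 × 11 = 385
  C–P3: 15 × 8 = 120
Total cost = 1225.
The route A→P1 is not used.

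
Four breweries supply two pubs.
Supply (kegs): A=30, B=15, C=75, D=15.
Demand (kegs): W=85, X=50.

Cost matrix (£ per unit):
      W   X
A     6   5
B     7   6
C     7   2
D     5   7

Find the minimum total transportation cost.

One minimum-cost allocation:
  A to W: 30 × £6 = £180
  B to W: 15 × £7 = £105
  C to W: 25 × £7 = £175
  C to X: 50 × £2 = £100
  D to W: 15 × £5 = £75
Total = 180 + 105 + 175 + 100 + 75 = £635.

635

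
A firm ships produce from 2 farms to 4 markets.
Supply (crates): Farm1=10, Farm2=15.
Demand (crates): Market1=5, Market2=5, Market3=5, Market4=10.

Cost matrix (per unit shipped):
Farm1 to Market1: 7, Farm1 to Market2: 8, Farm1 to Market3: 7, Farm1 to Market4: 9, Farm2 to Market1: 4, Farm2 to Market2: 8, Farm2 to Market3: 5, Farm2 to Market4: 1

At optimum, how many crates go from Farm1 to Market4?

0

The minimum-cost plan:
  Farm1–Market2: 5 × 8 = 40
  Farm1–Market3: 5 × 7 = 35
  Farm2–Market1: 5 × 4 = 20
  Farm2–Market4: 10 × 1 = 10
Total cost = 105.
The route Farm1→Market4 is not used.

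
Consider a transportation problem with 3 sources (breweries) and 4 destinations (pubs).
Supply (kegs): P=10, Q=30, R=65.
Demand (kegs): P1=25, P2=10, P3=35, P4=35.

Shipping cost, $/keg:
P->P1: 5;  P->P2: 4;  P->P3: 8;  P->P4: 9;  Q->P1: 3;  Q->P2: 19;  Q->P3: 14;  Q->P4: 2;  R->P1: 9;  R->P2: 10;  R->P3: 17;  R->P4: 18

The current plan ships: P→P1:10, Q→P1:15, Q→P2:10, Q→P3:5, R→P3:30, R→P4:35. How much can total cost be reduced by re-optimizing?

Current plan cost = 10·5 + 15·3 + 10·19 + 5·14 + 30·17 + 35·18 = $1495.
Optimal plan:
  P->P3: 5 × $8 = $40
  P->P4: 5 × $9 = $45
  Q->P4: 30 × $2 = $60
  R->P1: 25 × $9 = $225
  R->P2: 10 × $10 = $100
  R->P3: 30 × $17 = $510
Optimal cost = $980.
Saving = 1495 − 980 = $515.

515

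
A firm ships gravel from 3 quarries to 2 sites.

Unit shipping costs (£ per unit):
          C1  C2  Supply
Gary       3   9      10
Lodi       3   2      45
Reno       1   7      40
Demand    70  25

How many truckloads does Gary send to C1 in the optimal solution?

10

Optimal shipments:
  Gary to C1: 10 truckloads
  Lodi to C1: 20 truckloads
  Lodi to C2: 25 truckloads
  Reno to C1: 40 truckloads
Total cost = £180.
So Gary→C1 carries 10 truckloads.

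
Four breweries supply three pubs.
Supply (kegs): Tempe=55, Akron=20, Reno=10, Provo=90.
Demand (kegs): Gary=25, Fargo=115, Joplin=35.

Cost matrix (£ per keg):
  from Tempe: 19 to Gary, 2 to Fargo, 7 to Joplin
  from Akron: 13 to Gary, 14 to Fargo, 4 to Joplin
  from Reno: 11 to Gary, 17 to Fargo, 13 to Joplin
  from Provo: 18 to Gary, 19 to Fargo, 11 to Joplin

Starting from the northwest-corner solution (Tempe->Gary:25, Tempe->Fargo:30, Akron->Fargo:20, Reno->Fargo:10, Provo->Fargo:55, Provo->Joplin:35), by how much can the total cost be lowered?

Current plan cost = 25·19 + 30·2 + 20·14 + 10·17 + 55·19 + 35·11 = £2415.
Optimal plan:
  Tempe–Fargo: 55 × £2 = £110
  Akron–Joplin: 20 × £4 = £80
  Reno–Gary: 10 × £11 = £110
  Provo–Gary: 15 × £18 = £270
  Provo–Fargo: 60 × £19 = £1140
  Provo–Joplin: 15 × £11 = £165
Optimal cost = £1875.
Saving = 2415 − 1875 = £540.

540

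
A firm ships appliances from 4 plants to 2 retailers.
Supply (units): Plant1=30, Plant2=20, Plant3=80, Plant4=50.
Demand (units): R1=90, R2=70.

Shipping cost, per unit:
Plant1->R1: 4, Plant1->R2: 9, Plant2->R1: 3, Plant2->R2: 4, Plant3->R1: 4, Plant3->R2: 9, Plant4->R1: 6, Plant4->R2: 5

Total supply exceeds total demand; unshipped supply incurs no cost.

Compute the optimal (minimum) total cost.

Optimal allocation:
  Plant1->R1: 10 units
  Plant2->R2: 20 units
  Plant3->R1: 80 units
  Plant4->R2: 50 units
Total cost = 690.
(Supply check: Plant1 ships 10; Plant2 ships 20; Plant3 ships 80; Plant4 ships 50.)

690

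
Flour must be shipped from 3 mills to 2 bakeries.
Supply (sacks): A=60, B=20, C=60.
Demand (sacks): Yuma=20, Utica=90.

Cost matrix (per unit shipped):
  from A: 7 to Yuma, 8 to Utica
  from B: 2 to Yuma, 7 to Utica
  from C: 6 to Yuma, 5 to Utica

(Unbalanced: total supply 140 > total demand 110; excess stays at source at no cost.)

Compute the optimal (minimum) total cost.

580

One minimum-cost allocation:
  A→Utica: 30 sacks
  B→Yuma: 20 sacks
  C→Utica: 60 sacks
Total cost = 580.
(Supply check: A ships 30; B ships 20; C ships 60.)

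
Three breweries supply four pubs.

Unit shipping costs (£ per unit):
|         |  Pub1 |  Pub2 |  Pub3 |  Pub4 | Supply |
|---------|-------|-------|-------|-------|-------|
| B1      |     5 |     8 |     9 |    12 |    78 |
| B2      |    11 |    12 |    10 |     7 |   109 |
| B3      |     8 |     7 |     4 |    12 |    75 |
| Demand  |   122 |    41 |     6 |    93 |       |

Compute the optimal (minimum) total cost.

One minimum-cost allocation:
  B1–Pub1: 78 kegs
  B2–Pub1: 16 kegs
  B2–Pub4: 93 kegs
  B3–Pub1: 28 kegs
  B3–Pub2: 41 kegs
  B3–Pub3: 6 kegs
Total cost = £1752.
(Supply check: B1 ships 78; B2 ships 109; B3 ships 75.)

1752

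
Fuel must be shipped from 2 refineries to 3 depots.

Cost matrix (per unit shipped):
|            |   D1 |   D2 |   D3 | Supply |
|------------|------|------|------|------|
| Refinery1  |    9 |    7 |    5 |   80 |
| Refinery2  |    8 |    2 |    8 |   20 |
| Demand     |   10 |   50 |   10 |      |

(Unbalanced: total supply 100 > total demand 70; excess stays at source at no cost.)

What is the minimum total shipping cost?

Optimal allocation:
  Refinery1 to D1: 10 × 9 = 90
  Refinery1 to D2: 30 × 7 = 210
  Refinery1 to D3: 10 × 5 = 50
  Refinery2 to D2: 20 × 2 = 40
Total = 90 + 210 + 50 + 40 = 390.
(Supply check: Refinery1 ships 50; Refinery2 ships 20.)

390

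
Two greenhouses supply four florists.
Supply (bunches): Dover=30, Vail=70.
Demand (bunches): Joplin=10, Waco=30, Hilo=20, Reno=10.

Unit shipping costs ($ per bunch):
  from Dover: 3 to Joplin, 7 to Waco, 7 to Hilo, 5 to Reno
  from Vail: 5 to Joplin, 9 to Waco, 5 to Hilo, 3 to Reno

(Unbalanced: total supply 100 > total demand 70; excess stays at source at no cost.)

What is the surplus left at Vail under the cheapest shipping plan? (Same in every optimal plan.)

30

Minimum-cost shipments:
  Dover->Joplin: 10 × $3 = $30
  Dover->Waco: 20 × $7 = $140
  Vail->Waco: 10 × $9 = $90
  Vail->Hilo: 20 × $5 = $100
  Vail->Reno: 10 × $3 = $30
Total cost = $390.
Vail ships 40 of its 70, leaving 30.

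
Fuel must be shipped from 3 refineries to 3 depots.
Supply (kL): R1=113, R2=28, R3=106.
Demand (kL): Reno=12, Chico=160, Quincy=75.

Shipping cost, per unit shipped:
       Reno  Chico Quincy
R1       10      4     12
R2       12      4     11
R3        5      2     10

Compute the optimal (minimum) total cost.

Optimal allocation:
  R1–Chico: 66 × 4 = 264
  R1–Quincy: 47 × 12 = 564
  R2–Quincy: 28 × 11 = 308
  R3–Reno: 12 × 5 = 60
  R3–Chico: 94 × 2 = 188
Total = 264 + 564 + 308 + 60 + 188 = 1384.

1384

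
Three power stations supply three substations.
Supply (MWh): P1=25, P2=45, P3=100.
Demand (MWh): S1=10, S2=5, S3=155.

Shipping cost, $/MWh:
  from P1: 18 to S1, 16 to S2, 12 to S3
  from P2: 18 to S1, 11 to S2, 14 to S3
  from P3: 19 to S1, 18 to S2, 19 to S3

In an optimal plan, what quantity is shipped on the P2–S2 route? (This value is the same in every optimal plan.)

5

Optimal shipments:
  P1->S3: 25 × $12 = $300
  P2->S2: 5 × $11 = $55
  P2->S3: 40 × $14 = $560
  P3->S1: 10 × $19 = $190
  P3->S3: 90 × $19 = $1710
Total cost = $2815.
So P2→S2 carries 5 MWh.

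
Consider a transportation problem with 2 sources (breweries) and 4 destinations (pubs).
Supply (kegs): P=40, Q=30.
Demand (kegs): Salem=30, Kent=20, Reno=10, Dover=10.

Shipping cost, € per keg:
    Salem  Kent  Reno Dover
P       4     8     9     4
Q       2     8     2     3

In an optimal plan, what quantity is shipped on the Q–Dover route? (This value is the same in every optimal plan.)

Solving gives:
  P to Salem: 10 × €4 = €40
  P to Kent: 20 × €8 = €160
  P to Dover: 10 × €4 = €40
  Q to Salem: 20 × €2 = €40
  Q to Reno: 10 × €2 = €20
Total cost = €300.
The route Q→Dover is not used.

0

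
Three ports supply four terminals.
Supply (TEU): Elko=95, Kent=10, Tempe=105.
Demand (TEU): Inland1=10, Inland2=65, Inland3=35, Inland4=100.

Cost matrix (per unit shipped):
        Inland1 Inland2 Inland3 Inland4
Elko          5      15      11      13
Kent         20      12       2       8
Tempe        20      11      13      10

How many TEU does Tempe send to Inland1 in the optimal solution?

0

Optimal shipments:
  Elko to Inland1: 10 × 5 = 50
  Elko to Inland3: 25 × 11 = 275
  Elko to Inland4: 60 × 13 = 780
  Kent to Inland3: 10 × 2 = 20
  Tempe to Inland2: 65 × 11 = 715
  Tempe to Inland4: 40 × 10 = 400
Total cost = 2240.
The route Tempe→Inland1 is not used.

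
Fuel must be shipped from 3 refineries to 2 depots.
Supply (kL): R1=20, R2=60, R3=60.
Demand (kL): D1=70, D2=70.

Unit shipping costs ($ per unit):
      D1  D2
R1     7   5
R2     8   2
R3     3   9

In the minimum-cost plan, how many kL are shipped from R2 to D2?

60

Solving gives:
  R1->D1: 10 × $7 = $70
  R1->D2: 10 × $5 = $50
  R2->D2: 60 × $2 = $120
  R3->D1: 60 × $3 = $180
Total cost = $420.
So R2→D2 carries 60 kL.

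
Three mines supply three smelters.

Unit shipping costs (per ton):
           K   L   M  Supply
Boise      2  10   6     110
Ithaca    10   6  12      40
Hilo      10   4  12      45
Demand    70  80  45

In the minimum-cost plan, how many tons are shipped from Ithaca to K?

The minimum-cost plan:
  Boise to K: 70 tons
  Boise to M: 40 tons
  Ithaca to L: 35 tons
  Ithaca to M: 5 tons
  Hilo to L: 45 tons
Total cost = 830.
The route Ithaca→K is not used.

0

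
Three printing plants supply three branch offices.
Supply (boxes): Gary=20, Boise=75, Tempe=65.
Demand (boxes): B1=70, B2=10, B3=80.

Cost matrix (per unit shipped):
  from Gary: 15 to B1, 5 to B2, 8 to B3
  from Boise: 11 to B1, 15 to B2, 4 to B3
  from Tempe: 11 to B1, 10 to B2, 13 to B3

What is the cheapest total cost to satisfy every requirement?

1180

Optimal allocation:
  Gary→B2: 10 × 5 = 50
  Gary→B3: 10 × 8 = 80
  Boise→B1: 5 × 11 = 55
  Boise→B3: 70 × 4 = 280
  Tempe→B1: 65 × 11 = 715
Total = 50 + 80 + 55 + 280 + 715 = 1180.
(Supply check: Gary ships 20; Boise ships 75; Tempe ships 65.)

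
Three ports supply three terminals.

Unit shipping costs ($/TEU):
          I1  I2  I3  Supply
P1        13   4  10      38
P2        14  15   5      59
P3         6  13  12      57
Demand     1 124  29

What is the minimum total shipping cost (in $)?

1481

One minimum-cost allocation:
  P1->I2: 38 TEU
  P2->I2: 30 TEU
  P2->I3: 29 TEU
  P3->I1: 1 TEU
  P3->I2: 56 TEU
Total cost = $1481.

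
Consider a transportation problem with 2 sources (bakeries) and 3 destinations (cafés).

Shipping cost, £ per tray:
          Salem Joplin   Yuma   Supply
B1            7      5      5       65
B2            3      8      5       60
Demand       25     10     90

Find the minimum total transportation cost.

One minimum-cost allocation:
  B1→Joplin: 10 × £5 = £50
  B1→Yuma: 55 × £5 = £275
  B2→Salem: 25 × £3 = £75
  B2→Yuma: 35 × £5 = £175
Total = 50 + 275 + 75 + 175 = £575.

575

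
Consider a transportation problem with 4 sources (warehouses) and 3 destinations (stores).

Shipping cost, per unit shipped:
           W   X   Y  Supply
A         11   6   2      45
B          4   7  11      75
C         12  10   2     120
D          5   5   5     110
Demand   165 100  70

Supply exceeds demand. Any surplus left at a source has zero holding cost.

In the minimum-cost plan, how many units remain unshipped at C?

15

Minimum-cost shipments:
  A→X: 45 × 6 = 270
  B→W: 75 × 4 = 300
  C→X: 35 × 10 = 350
  C→Y: 70 × 2 = 140
  D→W: 90 × 5 = 450
  D→X: 20 × 5 = 100
Total cost = 1610.
C ships 105 of its 120, leaving 15.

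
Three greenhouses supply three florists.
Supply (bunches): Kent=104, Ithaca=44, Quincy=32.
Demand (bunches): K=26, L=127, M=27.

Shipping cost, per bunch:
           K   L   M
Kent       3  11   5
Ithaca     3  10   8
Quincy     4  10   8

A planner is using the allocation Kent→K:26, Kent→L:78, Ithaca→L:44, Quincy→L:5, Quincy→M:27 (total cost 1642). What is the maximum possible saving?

108

Current plan cost = 26·3 + 78·11 + 44·10 + 5·10 + 27·8 = 1642.
Optimal plan:
  Kent->K: 26 × 3 = 78
  Kent->L: 51 × 11 = 561
  Kent->M: 27 × 5 = 135
  Ithaca->L: 44 × 10 = 440
  Quincy->L: 32 × 10 = 320
Optimal cost = 1534.
Saving = 1642 − 1534 = 108.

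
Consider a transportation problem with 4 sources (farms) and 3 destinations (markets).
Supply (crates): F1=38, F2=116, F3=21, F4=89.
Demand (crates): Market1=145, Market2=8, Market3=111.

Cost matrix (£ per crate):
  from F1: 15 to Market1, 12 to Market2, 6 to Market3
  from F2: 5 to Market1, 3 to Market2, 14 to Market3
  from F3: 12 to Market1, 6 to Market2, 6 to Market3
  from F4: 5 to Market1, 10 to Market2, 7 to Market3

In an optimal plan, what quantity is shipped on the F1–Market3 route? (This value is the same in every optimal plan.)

The minimum-cost plan:
  F1 to Market3: 38 × £6 = £228
  F2 to Market1: 108 × £5 = £540
  F2 to Market2: 8 × £3 = £24
  F3 to Market3: 21 × £6 = £126
  F4 to Market1: 37 × £5 = £185
  F4 to Market3: 52 × £7 = £364
Total cost = £1467.
So F1→Market3 carries 38 crates.

38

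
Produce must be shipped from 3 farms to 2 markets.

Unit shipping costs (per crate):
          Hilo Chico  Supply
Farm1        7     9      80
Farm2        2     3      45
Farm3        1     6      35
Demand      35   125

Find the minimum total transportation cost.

890

An optimal shipping plan:
  Farm1→Chico: 80 crates
  Farm2→Chico: 45 crates
  Farm3→Hilo: 35 crates
Total cost = 890.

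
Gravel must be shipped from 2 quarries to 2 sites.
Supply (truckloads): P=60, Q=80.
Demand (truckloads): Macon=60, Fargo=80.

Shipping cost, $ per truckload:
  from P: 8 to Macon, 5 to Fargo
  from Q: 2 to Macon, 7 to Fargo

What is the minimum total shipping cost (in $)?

560

One minimum-cost allocation:
  P to Fargo: 60 truckloads
  Q to Macon: 60 truckloads
  Q to Fargo: 20 truckloads
Total cost = $560.
(Supply check: P ships 60; Q ships 80.)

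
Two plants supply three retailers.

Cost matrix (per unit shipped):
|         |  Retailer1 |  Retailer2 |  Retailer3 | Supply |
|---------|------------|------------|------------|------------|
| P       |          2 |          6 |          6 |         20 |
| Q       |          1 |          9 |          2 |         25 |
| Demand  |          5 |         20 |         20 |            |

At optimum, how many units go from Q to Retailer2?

Solving gives:
  P->Retailer2: 20 units
  Q->Retailer1: 5 units
  Q->Retailer3: 20 units
Total cost = 165.
The route Q→Retailer2 is not used.

0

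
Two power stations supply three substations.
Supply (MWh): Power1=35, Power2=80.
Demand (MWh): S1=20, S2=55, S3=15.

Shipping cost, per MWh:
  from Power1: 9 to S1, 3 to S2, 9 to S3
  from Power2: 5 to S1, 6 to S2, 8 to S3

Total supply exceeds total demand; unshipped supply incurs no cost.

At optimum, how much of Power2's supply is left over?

25

An optimal plan:
  Power1 to S2: 35 × 3 = 105
  Power2 to S1: 20 × 5 = 100
  Power2 to S2: 20 × 6 = 120
  Power2 to S3: 15 × 8 = 120
Total cost = 445.
Power2 ships 55 of its 80, leaving 25.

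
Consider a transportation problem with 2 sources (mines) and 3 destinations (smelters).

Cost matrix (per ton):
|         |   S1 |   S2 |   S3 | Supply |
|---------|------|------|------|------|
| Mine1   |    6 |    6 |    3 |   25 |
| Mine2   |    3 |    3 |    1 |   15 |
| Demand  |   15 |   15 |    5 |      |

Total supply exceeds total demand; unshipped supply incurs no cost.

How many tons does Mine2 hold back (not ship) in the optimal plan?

Minimum-cost shipments:
  Mine1 to S1: 15 × 6 = 90
  Mine1 to S3: 5 × 3 = 15
  Mine2 to S2: 15 × 3 = 45
Total cost = 150.
Mine2 ships 15 of its 15, leaving 0.

0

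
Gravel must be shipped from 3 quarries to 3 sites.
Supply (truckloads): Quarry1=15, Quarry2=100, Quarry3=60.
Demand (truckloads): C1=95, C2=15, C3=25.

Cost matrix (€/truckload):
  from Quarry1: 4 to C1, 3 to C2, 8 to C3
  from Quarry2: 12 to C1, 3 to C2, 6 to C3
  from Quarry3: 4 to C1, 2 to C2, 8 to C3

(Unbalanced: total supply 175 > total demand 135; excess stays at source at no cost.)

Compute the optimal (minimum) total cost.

One minimum-cost allocation:
  Quarry1 to C1: 15 truckloads
  Quarry2 to C1: 20 truckloads
  Quarry2 to C2: 15 truckloads
  Quarry2 to C3: 25 truckloads
  Quarry3 to C1: 60 truckloads
Total cost = €735.

735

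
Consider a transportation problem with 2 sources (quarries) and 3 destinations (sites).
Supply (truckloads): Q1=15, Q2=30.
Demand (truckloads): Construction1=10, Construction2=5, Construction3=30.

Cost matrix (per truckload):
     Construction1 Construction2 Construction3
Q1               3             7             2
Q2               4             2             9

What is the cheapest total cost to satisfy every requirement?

One minimum-cost allocation:
  Q1->Construction3: 15 × 2 = 30
  Q2->Construction1: 10 × 4 = 40
  Q2->Construction2: 5 × 2 = 10
  Q2->Construction3: 15 × 9 = 135
Total = 30 + 40 + 10 + 135 = 215.
(Supply check: Q1 ships 15; Q2 ships 30.)

215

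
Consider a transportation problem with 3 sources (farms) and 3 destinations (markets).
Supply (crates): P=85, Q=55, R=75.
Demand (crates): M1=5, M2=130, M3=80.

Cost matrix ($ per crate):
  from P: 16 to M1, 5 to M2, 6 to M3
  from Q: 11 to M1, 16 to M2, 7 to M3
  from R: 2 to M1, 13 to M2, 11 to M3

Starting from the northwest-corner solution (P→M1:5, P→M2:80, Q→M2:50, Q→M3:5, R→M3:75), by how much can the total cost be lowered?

460

Current plan cost = 5·16 + 80·5 + 50·16 + 5·7 + 75·11 = $2140.
Optimal plan:
  P→M2: 85 × $5 = $425
  Q→M3: 55 × $7 = $385
  R→M1: 5 × $2 = $10
  R→M2: 45 × $13 = $585
  R→M3: 25 × $11 = $275
Optimal cost = $1680.
Saving = 2140 − 1680 = $460.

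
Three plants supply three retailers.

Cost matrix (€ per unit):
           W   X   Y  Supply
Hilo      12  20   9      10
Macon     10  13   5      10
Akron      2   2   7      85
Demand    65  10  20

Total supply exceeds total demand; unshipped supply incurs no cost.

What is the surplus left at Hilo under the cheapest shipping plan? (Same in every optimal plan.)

10

An optimal plan:
  Macon->Y: 10 × €5 = €50
  Akron->W: 65 × €2 = €130
  Akron->X: 10 × €2 = €20
  Akron->Y: 10 × €7 = €70
Total cost = €270.
Hilo ships 0 of its 10, leaving 10.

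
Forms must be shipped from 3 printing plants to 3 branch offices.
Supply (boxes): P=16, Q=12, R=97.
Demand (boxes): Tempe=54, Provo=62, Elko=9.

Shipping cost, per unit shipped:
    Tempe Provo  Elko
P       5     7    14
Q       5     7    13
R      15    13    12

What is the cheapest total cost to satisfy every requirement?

One minimum-cost allocation:
  P–Tempe: 16 × 5 = 80
  Q–Tempe: 12 × 5 = 60
  R–Tempe: 26 × 15 = 390
  R–Provo: 62 × 13 = 806
  R–Elko: 9 × 12 = 108
Total = 80 + 60 + 390 + 806 + 108 = 1444.
(Supply check: P ships 16; Q ships 12; R ships 97.)

1444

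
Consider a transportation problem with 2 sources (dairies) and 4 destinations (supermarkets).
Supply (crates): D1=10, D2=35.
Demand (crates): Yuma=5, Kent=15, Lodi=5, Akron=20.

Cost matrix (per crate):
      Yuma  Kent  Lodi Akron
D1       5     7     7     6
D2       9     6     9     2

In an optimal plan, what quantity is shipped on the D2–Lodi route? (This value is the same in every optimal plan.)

0

Solving gives:
  D1 to Yuma: 5 × 5 = 25
  D1 to Lodi: 5 × 7 = 35
  D2 to Kent: 15 × 6 = 90
  D2 to Akron: 20 × 2 = 40
Total cost = 190.
The route D2→Lodi is not used.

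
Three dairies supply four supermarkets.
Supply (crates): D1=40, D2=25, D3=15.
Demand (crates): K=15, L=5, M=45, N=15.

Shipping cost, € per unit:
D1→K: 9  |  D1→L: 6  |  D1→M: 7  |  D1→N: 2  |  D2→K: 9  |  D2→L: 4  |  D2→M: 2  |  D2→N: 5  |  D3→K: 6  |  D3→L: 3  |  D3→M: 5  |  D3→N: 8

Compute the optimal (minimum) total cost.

340

A cheapest plan:
  D1→L: 5 × €6 = €30
  D1→M: 20 × €7 = €140
  D1→N: 15 × €2 = €30
  D2→M: 25 × €2 = €50
  D3→K: 15 × €6 = €90
Total = 30 + 140 + 30 + 50 + 90 = €340.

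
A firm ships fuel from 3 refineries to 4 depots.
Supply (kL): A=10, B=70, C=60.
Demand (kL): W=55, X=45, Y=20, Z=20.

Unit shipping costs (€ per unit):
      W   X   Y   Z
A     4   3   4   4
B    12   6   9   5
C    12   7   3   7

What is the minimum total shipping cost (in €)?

A cheapest plan:
  A to W: 10 × €4 = €40
  B to W: 5 × €12 = €60
  B to X: 45 × €6 = €270
  B to Z: 20 × €5 = €100
  C to W: 40 × €12 = €480
  C to Y: 20 × €3 = €60
Total = 40 + 60 + 270 + 100 + 480 + 60 = €1010.

1010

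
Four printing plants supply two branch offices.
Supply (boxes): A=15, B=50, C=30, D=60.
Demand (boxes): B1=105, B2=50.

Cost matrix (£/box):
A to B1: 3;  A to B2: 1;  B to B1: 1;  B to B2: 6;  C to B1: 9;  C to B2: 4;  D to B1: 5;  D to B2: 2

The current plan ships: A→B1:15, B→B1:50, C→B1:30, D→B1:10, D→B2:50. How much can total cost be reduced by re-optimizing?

Current plan cost = 15·3 + 50·1 + 30·9 + 10·5 + 50·2 = £515.
Optimal plan:
  A→B1: 15 × £3 = £45
  B→B1: 50 × £1 = £50
  C→B2: 30 × £4 = £120
  D→B1: 40 × £5 = £200
  D→B2: 20 × £2 = £40
Optimal cost = £455.
Saving = 515 − 455 = £60.

60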